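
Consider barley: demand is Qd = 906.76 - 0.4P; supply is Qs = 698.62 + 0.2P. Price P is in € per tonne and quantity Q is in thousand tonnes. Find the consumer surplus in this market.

At equilibrium Qd = Qs, so 906.76 - 0.4P = 698.62 + 0.2P; collecting terms, 208.14 = 0.6P and P* = 346.9.
Then Q* = 906.76 - 0.4(346.9) = 768.
Demand choke price (Qd = 0): P = 906.76/0.4 = 2266.9. Consumer surplus = ½ × (2266.9 - 346.9) × 768 = 737280.

Consumer surplus = 737280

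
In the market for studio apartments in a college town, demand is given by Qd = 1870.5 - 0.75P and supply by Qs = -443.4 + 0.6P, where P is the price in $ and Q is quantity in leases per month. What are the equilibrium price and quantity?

P* = 1714, Q* = 585

The market clears where 1870.5 - 0.75P = -443.4 + 0.6P. Rearranging, 1.35P = 2313.9, hence P* = 1714.
Plugging P* into demand: Q* = 1870.5 - 0.75(1714) = 585.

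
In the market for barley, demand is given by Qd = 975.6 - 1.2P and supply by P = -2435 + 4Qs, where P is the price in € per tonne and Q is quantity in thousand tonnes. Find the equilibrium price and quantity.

P* = 253, Q* = 672

Inverting to quantity form: Qs = 608.75 + 0.25P.
Set Qd = Qs: 975.6 - 1.2P = 608.75 + 0.25P, so 366.85 = 1.45P and P* = 253.
Then Q* = 975.6 - 1.2(253) = 672.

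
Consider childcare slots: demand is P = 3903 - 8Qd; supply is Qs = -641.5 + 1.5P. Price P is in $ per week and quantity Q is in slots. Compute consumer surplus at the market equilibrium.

Consumer surplus = 643204

Rewriting in direct form: Qd = 487.875 - 0.125P.
Equating demand and supply, 487.875 - 0.125P = -641.5 + 1.5P gives 1.625P = 1129.375, so P* = 695.
Plugging P* into demand: Q* = 487.875 - 0.125(695) = 401.
Demand choke price (Qd = 0): P = 487.875/0.125 = 3903. Consumer surplus = ½ × (3903 - 695) × 401 = 643204.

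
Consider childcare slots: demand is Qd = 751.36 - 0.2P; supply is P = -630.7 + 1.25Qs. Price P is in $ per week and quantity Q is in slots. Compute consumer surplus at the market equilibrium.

Consumer surplus = 1232010

Solving each curve for Q: Qs = 504.56 + 0.8P.
Equating demand and supply, 751.36 - 0.2P = 504.56 + 0.8P gives P = 246.8, so P* = 246.8.
From the demand curve, Q* = 751.36 - 0.2(246.8) = 702.
Demand choke price (Qd = 0): P = 751.36/0.2 = 3756.8. Consumer surplus = ½ × (3756.8 - 246.8) × 702 = 1232010.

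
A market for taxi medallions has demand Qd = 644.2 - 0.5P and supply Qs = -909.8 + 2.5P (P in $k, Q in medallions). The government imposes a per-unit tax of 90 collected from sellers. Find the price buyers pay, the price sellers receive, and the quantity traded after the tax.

P_b = 593, P_s = 503, Q = 347.7

The tax drives a wedge P_b - P_s = 90. Substituting P_s = P_b - 90 into supply: Qs = -1134.8 + 2.5P_b.
Market clearing requires 644.2 - 0.5P_b = -1134.8 + 2.5P_b; hence 1779 = 3P_b and P_b = 593.
So P_s = 503 and the quantity traded is Q = 644.2 - 0.5(593) = 347.7.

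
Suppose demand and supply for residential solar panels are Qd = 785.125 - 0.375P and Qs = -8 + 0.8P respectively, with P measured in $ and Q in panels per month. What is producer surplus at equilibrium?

Producer surplus = 176890

Equating demand and supply, 785.125 - 0.375P = -8 + 0.8P gives 1.175P = 793.125, so P* = 675.
Then Q* = 785.125 - 0.375(675) = 532.
Supply choke price (Qs = 0): P = 10. Producer surplus = ½ × (675 - 10) × 532 = 176890.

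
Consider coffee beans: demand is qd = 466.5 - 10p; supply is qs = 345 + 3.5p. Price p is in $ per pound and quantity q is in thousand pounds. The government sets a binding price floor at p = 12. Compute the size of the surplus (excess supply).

Surplus = 40.5

With p fixed at 12, quantity demanded is 346.5 and quantity supplied is 387.
Surplus = qs - qd = 387 - 346.5 = 40.5.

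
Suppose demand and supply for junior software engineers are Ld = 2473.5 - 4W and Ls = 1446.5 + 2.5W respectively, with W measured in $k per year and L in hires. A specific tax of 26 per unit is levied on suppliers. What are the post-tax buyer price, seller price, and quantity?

The tax drives a wedge W_b - W_s = 26. Substituting W_s = W_b - 26 into supply: Ls = 1381.5 + 2.5W_b.
Equate demand and the shifted supply: 2473.5 - 4W_b = 1381.5 + 2.5W_b, giving 6.5W_b = 1092, so W_b = 168.
Then W_s = 168 - 26 = 142 and L = 2473.5 - 4(168) = 1801.5.

W_b = 168, W_s = 142, L = 1801.5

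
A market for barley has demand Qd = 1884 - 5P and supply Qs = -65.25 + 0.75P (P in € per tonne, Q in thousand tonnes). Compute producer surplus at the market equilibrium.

Set Qd = Qs: 1884 - 5P = -65.25 + 0.75P, so 1949.25 = 5.75P and P* = 339.
Substitute back: Q* = 1884 - 5(339) = 189.
Supply choke price (Qs = 0): P = 87. Producer surplus = ½ × (339 - 87) × 189 = 23814.

Producer surplus = 23814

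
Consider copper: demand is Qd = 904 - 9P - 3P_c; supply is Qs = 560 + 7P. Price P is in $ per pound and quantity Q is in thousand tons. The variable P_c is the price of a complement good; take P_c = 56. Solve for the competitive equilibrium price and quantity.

With P_c = 56, demand is Qd = 736 - 9P.
The market clears where 736 - 9P = 560 + 7P. Rearranging, 16P = 176, hence P* = 11.
Substitute back: Q* = 736 - 9(11) = 637.

P* = 11, Q* = 637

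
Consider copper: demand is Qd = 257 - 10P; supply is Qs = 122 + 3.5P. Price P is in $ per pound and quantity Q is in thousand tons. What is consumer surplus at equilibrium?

Set Qd = Qs: 257 - 10P = 122 + 3.5P, so 135 = 13.5P and P* = 10.
From the demand curve, Q* = 257 - 10(10) = 157.
Demand choke price (Qd = 0): P = 257/10 = 25.7. Consumer surplus = ½ × (25.7 - 10) × 157 = 1232.45.

Consumer surplus = 1232.45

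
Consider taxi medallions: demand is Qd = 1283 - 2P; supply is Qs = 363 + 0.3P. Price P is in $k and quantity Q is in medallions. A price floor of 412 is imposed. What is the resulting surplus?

At P = 412: Qd = 459 and Qs = 486.6.
Surplus = Qs - Qd = 486.6 - 459 = 27.6.

Surplus = 27.6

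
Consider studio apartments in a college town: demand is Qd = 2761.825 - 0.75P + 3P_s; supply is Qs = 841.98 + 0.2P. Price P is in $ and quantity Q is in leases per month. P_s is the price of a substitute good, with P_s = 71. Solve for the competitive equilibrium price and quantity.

With P_s = 71, demand is Qd = 2974.825 - 0.75P.
Equating demand and supply, 2974.825 - 0.75P = 841.98 + 0.2P gives 0.95P = 2132.845, so P* = 2245.1.
From the demand curve, Q* = 2974.825 - 0.75(2245.1) = 1291.

P* = 2245.1, Q* = 1291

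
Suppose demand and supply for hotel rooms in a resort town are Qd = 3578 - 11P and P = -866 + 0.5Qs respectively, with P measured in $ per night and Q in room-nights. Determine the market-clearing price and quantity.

Rewriting in direct form: Qs = 1732 + 2P.
At equilibrium Qd = Qs, so 3578 - 11P = 1732 + 2P; collecting terms, 1846 = 13P and P* = 142.
Then Q* = 3578 - 11(142) = 2016.

P* = 142, Q* = 2016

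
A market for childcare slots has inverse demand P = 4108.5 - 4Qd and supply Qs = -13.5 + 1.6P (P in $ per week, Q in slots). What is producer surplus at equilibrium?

Solving each curve for Q: Qd = 1027.125 - 0.25P.
Set Qd = Qs: 1027.125 - 0.25P = -13.5 + 1.6P, so 1040.625 = 1.85P and P* = 562.5.
Substitute back: Q* = 1027.125 - 0.25(562.5) = 886.5.
Supply choke price (Qs = 0): P = 8.4375. Producer surplus = ½ × (562.5 - 8.4375) × 886.5 = 245588.203125.

Producer surplus = 245588.203125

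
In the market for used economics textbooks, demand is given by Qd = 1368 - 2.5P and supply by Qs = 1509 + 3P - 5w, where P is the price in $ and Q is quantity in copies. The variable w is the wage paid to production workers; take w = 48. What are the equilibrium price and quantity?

P* = 18, Q* = 1323

With w = 48, supply is Qs = 1269 + 3P.
At equilibrium Qd = Qs, so 1368 - 2.5P = 1269 + 3P; collecting terms, 99 = 5.5P and P* = 18.
From the demand curve, Q* = 1368 - 2.5(18) = 1323.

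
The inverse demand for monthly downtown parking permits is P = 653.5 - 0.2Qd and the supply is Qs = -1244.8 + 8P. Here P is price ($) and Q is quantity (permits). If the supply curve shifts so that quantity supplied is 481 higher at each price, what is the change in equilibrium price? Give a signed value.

ΔP = -37

In direct form, Qd = 3267.5 - 5P.
Equating demand and supply, 3267.5 - 5P = -1244.8 + 8P gives 13P = 4512.3, so P* = 347.1.
From the demand curve, Q* = 3267.5 - 5(347.1) = 1532.
After the shift, supply is Qs = -763.8 + 8P.
The new intersection has 4031.3 = 13P, i.e. P = 310.1, Q = 1717.
ΔP = 310.1 - 347.1 = -37.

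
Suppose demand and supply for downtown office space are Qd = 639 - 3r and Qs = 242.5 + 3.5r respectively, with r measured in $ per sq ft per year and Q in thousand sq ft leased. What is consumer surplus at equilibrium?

Consumer surplus = 34656

Equating demand and supply, 639 - 3r = 242.5 + 3.5r gives 6.5r = 396.5, so r* = 61.
Then Q* = 639 - 3(61) = 456.
Demand choke price (Qd = 0): r = 639/3 = 213. Consumer surplus = ½ × (213 - 61) × 456 = 34656.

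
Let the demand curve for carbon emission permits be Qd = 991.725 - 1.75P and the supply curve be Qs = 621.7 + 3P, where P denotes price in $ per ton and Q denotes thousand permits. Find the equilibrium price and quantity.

P* = 77.9, Q* = 855.4

At equilibrium Qd = Qs, so 991.725 - 1.75P = 621.7 + 3P; collecting terms, 370.025 = 4.75P and P* = 77.9.
Then Q* = 991.725 - 1.75(77.9) = 855.4.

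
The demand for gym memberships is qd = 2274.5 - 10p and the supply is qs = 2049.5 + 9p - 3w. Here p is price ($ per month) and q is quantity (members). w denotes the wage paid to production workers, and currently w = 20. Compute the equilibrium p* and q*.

With w = 20, supply is qs = 1989.5 + 9p.
At equilibrium qd = qs, so 2274.5 - 10p = 1989.5 + 9p; collecting terms, 285 = 19p and p* = 15.
Substitute back: q* = 2274.5 - 10(15) = 2124.5.

p* = 15, q* = 2124.5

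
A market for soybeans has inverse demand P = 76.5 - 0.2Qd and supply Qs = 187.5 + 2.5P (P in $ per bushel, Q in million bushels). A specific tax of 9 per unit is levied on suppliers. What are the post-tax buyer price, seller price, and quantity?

P_b = 29, P_s = 20, Q = 237.5

Rewriting in direct form: Qd = 382.5 - 5P.
The tax drives a wedge P_b - P_s = 9. Substituting P_s = P_b - 9 into supply: Qs = 165 + 2.5P_b.
Equate demand and the shifted supply: 382.5 - 5P_b = 165 + 2.5P_b, giving 7.5P_b = 217.5, so P_b = 29.
So P_s = 20 and the quantity traded is Q = 382.5 - 5(29) = 237.5.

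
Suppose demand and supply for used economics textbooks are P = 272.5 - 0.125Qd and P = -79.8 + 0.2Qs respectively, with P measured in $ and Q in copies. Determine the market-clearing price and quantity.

In direct form, Qd = 2180 - 8P and Qs = 399 + 5P.
The market clears where 2180 - 8P = 399 + 5P. Rearranging, 13P = 1781, hence P* = 137.
Plugging P* into demand: Q* = 2180 - 8(137) = 1084.

P* = 137, Q* = 1084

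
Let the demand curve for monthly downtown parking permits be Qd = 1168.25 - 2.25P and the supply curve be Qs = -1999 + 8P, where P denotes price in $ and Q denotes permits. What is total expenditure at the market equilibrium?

Set Qd = Qs: 1168.25 - 2.25P = -1999 + 8P, so 3167.25 = 10.25P and P* = 309.
Then Q* = 1168.25 - 2.25(309) = 473.
Total expenditure = P* × Q* = 309 × 473 = 146157.

Total expenditure = 146157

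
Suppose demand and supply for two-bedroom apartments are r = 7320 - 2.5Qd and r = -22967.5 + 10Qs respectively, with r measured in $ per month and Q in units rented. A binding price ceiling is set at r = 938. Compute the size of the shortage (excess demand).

Shortage = 162.25

Rewriting in direct form: Qd = 2928 - 0.4r and Qs = 2296.75 + 0.1r.
At r = 938: Qd = 2552.8 and Qs = 2390.55.
Shortage = Qd - Qs = 2552.8 - 2390.55 = 162.25.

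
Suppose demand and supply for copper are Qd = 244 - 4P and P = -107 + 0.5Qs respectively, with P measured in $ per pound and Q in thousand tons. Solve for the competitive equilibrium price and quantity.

P* = 5, Q* = 224

Rewriting in direct form: Qs = 214 + 2P.
The market clears where 244 - 4P = 214 + 2P. Rearranging, 6P = 30, hence P* = 5.
From the demand curve, Q* = 244 - 4(5) = 224.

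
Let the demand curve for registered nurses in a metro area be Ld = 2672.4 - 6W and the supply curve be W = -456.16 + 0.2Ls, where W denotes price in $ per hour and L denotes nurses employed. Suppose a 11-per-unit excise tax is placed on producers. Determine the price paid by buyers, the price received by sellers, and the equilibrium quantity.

W_b = 40.6, W_s = 29.6, L = 2428.8

Solving each curve for L: Ls = 2280.8 + 5W.
The tax drives a wedge W_b - W_s = 11. Substituting W_s = W_b - 11 into supply: Ls = 2225.8 + 5W_b.
Set Ld = Ls: 2672.4 - 6W_b = 2225.8 + 5W_b, so 446.6 = 11W_b and W_b = 40.6.
So W_s = 29.6 and the quantity traded is L = 2672.4 - 6(40.6) = 2428.8.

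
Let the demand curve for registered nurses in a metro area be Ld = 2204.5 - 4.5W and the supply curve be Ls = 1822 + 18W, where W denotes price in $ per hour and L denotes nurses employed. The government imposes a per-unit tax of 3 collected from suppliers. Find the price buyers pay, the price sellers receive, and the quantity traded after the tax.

W_b = 19.4, W_s = 16.4, L = 2117.2

With a tax of 3 on suppliers, they supply based on the net price W_s = W_b - 3, so Ls = 1768 + 18W_b.
Set Ld = Ls: 2204.5 - 4.5W_b = 1768 + 18W_b, so 436.5 = 22.5W_b and W_b = 19.4.
Then W_s = 19.4 - 3 = 16.4 and L = 2204.5 - 4.5(19.4) = 2117.2.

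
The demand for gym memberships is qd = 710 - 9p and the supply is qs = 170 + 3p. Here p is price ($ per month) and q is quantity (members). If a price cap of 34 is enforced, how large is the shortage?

Shortage = 132

With p fixed at 34, quantity demanded is 404 and quantity supplied is 272.
Shortage = qd - qs = 404 - 272 = 132.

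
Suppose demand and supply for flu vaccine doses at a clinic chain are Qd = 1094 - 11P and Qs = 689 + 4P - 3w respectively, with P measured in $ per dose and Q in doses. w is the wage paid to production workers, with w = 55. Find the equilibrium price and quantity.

With w = 55, supply is Qs = 524 + 4P.
Set Qd = Qs: 1094 - 11P = 524 + 4P, so 570 = 15P and P* = 38.
Substitute back: Q* = 1094 - 11(38) = 676.

P* = 38, Q* = 676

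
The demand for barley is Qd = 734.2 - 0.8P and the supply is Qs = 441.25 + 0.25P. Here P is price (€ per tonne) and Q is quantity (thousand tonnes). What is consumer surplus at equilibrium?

Equating demand and supply, 734.2 - 0.8P = 441.25 + 0.25P gives 1.05P = 292.95, so P* = 279.
Substitute back: Q* = 734.2 - 0.8(279) = 511.
Demand choke price (Qd = 0): P = 734.2/0.8 = 917.75. Consumer surplus = ½ × (917.75 - 279) × 511 = 163200.625.

Consumer surplus = 163200.625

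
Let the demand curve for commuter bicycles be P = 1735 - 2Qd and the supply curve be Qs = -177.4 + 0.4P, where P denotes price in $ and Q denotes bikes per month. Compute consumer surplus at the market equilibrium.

Inverting to quantity form: Qd = 867.5 - 0.5P.
Equating demand and supply, 867.5 - 0.5P = -177.4 + 0.4P gives 0.9P = 1044.9, so P* = 1161.
Then Q* = 867.5 - 0.5(1161) = 287.
Demand choke price (Qd = 0): P = 867.5/0.5 = 1735. Consumer surplus = ½ × (1735 - 1161) × 287 = 82369.

Consumer surplus = 82369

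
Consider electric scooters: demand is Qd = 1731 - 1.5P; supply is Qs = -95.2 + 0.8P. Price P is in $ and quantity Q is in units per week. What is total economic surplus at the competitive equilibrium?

At equilibrium Qd = Qs, so 1731 - 1.5P = -95.2 + 0.8P; collecting terms, 1826.2 = 2.3P and P* = 794.
From the demand curve, Q* = 1731 - 1.5(794) = 540.
Demand choke price = 1154; supply choke price = 119. CS = ½(1154 - 794)(540) = 97200; PS = ½(794 - 119)(540) = 182250. Total surplus = 279450.

Total surplus = 279450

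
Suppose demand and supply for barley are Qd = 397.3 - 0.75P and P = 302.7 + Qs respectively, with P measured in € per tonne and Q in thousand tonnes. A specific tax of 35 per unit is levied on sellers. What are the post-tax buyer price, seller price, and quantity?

Rewriting in direct form: Qs = -302.7 + P.
Sellers keep P_s = P_b - 35 per unit, so supply in terms of the buyer price is Qs = -337.7 + P_b.
Equate demand and the shifted supply: 397.3 - 0.75P_b = -337.7 + P_b, giving 1.75P_b = 735, so P_b = 420.
Then P_s = 420 - 35 = 385 and Q = 397.3 - 0.75(420) = 82.3.

P_b = 420, P_s = 385, Q = 82.3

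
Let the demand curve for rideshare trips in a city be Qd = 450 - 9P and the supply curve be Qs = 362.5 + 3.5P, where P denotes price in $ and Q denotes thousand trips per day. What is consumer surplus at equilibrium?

At equilibrium Qd = Qs, so 450 - 9P = 362.5 + 3.5P; collecting terms, 87.5 = 12.5P and P* = 7.
Substitute back: Q* = 450 - 9(7) = 387.
Demand choke price (Qd = 0): P = 450/9 = 50. Consumer surplus = ½ × (50 - 7) × 387 = 8320.5.

Consumer surplus = 8320.5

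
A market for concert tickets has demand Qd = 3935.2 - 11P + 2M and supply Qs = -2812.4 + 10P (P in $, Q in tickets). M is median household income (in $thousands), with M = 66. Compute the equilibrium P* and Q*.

P* = 327.6, Q* = 463.6

With M = 66, demand is Qd = 4067.2 - 11P.
Set Qd = Qs: 4067.2 - 11P = -2812.4 + 10P, so 6879.6 = 21P and P* = 327.6.
From the demand curve, Q* = 4067.2 - 11(327.6) = 463.6.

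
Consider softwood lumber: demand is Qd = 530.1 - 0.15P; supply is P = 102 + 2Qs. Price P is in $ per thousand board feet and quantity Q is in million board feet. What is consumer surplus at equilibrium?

Consumer surplus = 522720

Solving each curve for Q: Qs = -51 + 0.5P.
Set Qd = Qs: 530.1 - 0.15P = -51 + 0.5P, so 581.1 = 0.65P and P* = 894.
Then Q* = 530.1 - 0.15(894) = 396.
Demand choke price (Qd = 0): P = 530.1/0.15 = 3534. Consumer surplus = ½ × (3534 - 894) × 396 = 522720.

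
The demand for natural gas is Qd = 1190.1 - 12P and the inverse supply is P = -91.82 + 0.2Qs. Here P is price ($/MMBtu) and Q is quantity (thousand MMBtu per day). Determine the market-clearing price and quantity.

Solving each curve for Q: Qs = 459.1 + 5P.
At equilibrium Qd = Qs, so 1190.1 - 12P = 459.1 + 5P; collecting terms, 731 = 17P and P* = 43.
Plugging P* into demand: Q* = 1190.1 - 12(43) = 674.1.

P* = 43, Q* = 674.1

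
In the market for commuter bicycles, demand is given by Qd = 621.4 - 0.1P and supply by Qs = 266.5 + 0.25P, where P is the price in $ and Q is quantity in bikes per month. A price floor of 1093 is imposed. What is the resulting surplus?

At P = 1093: Qd = 512.1 and Qs = 539.75.
Surplus = Qs - Qd = 539.75 - 512.1 = 27.65.

Surplus = 27.65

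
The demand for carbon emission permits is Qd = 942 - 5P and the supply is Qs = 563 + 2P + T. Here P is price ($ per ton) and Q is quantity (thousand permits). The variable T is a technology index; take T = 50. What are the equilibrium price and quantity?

P* = 47, Q* = 707

With T = 50, supply is Qs = 613 + 2P.
At equilibrium Qd = Qs, so 942 - 5P = 613 + 2P; collecting terms, 329 = 7P and P* = 47.
From the demand curve, Q* = 942 - 5(47) = 707.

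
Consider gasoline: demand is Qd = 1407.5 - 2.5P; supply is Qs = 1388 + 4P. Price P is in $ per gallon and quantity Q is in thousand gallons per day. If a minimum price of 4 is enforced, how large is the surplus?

Surplus = 6.5

Evaluating both curves at the floor price 4 gives Qd = 1397.5, Qs = 1404.
Surplus = Qs - Qd = 1404 - 1397.5 = 6.5.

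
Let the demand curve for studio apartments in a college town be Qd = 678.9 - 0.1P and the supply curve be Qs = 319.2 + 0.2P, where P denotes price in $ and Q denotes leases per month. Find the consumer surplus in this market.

Consumer surplus = 1562405

At equilibrium Qd = Qs, so 678.9 - 0.1P = 319.2 + 0.2P; collecting terms, 359.7 = 0.3P and P* = 1199.
Substitute back: Q* = 678.9 - 0.1(1199) = 559.
Demand choke price (Qd = 0): P = 678.9/0.1 = 6789. Consumer surplus = ½ × (6789 - 1199) × 559 = 1562405.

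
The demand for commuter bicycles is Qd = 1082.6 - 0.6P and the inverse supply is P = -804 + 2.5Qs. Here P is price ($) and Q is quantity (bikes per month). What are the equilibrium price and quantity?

P* = 761, Q* = 626

In direct form, Qs = 321.6 + 0.4P.
Set Qd = Qs: 1082.6 - 0.6P = 321.6 + 0.4P, so 761 = P and P* = 761.
From the demand curve, Q* = 1082.6 - 0.6(761) = 626.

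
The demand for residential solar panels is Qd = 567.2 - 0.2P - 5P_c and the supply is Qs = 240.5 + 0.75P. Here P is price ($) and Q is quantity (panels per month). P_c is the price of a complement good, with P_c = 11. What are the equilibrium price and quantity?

With P_c = 11, demand is Qd = 512.2 - 0.2P.
At equilibrium Qd = Qs, so 512.2 - 0.2P = 240.5 + 0.75P; collecting terms, 271.7 = 0.95P and P* = 286.
Plugging P* into demand: Q* = 512.2 - 0.2(286) = 455.

P* = 286, Q* = 455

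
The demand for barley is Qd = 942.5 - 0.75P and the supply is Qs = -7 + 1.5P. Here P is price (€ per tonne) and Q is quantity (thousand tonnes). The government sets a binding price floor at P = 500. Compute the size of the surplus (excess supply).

With P fixed at 500, quantity demanded is 567.5 and quantity supplied is 743.
Surplus = Qs - Qd = 743 - 567.5 = 175.5.

Surplus = 175.5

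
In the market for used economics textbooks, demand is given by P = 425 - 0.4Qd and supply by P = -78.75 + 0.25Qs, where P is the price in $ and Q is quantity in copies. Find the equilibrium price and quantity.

Rewriting in direct form: Qd = 1062.5 - 2.5P and Qs = 315 + 4P.
The market clears where 1062.5 - 2.5P = 315 + 4P. Rearranging, 6.5P = 747.5, hence P* = 115.
Plugging P* into demand: Q* = 1062.5 - 2.5(115) = 775.

P* = 115, Q* = 775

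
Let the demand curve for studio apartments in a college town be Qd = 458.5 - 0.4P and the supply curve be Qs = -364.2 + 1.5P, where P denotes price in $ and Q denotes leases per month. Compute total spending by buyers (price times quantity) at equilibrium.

Total spending by buyers = 123534.9

The market clears where 458.5 - 0.4P = -364.2 + 1.5P. Rearranging, 1.9P = 822.7, hence P* = 433.
Plugging P* into demand: Q* = 458.5 - 0.4(433) = 285.3.
Total spending by buyers = P* × Q* = 433 × 285.3 = 123534.9.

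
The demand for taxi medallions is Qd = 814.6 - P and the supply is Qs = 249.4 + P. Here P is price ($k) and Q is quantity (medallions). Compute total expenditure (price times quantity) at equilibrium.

The market clears where 814.6 - P = 249.4 + P. Rearranging, 2P = 565.2, hence P* = 282.6.
From the demand curve, Q* = 814.6 - 282.6 = 532.
Total expenditure = P* × Q* = 282.6 × 532 = 150343.2.

Total expenditure = 150343.2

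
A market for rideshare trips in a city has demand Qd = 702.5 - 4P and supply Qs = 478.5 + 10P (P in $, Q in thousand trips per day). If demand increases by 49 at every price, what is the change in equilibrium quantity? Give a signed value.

Equating demand and supply, 702.5 - 4P = 478.5 + 10P gives 14P = 224, so P* = 16.
Then Q* = 702.5 - 4(16) = 638.5.
After the shift, demand is Qd = 751.5 - 4P.
Re-solving, 14P = 273 gives P = 19.5 and Q = 673.5.
ΔQ = 673.5 - 638.5 = 35.

ΔQ = 35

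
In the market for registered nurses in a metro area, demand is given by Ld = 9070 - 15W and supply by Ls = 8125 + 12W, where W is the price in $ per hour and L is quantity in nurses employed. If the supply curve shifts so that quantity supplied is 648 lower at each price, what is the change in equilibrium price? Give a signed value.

ΔW = 24

At equilibrium Ld = Ls, so 9070 - 15W = 8125 + 12W; collecting terms, 945 = 27W and W* = 35.
Substitute back: L* = 9070 - 15(35) = 8545.
After the shift, supply is Ls = 7477 + 12W.
The new intersection has 1593 = 27W, i.e. W = 59, L = 8185.
ΔW = 59 - 35 = 24.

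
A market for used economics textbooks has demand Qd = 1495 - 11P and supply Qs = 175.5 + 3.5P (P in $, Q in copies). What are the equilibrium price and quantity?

P* = 91, Q* = 494

The market clears where 1495 - 11P = 175.5 + 3.5P. Rearranging, 14.5P = 1319.5, hence P* = 91.
Then Q* = 1495 - 11(91) = 494.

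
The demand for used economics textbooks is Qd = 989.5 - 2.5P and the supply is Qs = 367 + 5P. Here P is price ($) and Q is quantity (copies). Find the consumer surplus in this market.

Consumer surplus = 122304.8

Set Qd = Qs: 989.5 - 2.5P = 367 + 5P, so 622.5 = 7.5P and P* = 83.
From the demand curve, Q* = 989.5 - 2.5(83) = 782.
Demand choke price (Qd = 0): P = 989.5/2.5 = 395.8. Consumer surplus = ½ × (395.8 - 83) × 782 = 122304.8.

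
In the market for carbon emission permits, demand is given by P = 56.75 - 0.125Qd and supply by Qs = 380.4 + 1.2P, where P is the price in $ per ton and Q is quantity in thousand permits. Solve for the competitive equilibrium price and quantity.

P* = 8, Q* = 390

In direct form, Qd = 454 - 8P.
At equilibrium Qd = Qs, so 454 - 8P = 380.4 + 1.2P; collecting terms, 73.6 = 9.2P and P* = 8.
Substitute back: Q* = 454 - 8(8) = 390.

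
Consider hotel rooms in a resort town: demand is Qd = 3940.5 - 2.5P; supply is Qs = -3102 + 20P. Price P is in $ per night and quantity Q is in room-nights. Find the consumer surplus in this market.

The market clears where 3940.5 - 2.5P = -3102 + 20P. Rearranging, 22.5P = 7042.5, hence P* = 313.
Plugging P* into demand: Q* = 3940.5 - 2.5(313) = 3158.
Demand choke price (Qd = 0): P = 3940.5/2.5 = 1576.2. Consumer surplus = ½ × (1576.2 - 313) × 3158 = 1994592.8.

Consumer surplus = 1994592.8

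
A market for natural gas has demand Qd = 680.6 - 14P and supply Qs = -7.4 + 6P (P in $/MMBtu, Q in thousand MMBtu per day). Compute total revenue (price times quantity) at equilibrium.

Total revenue = 6845.6

Equating demand and supply, 680.6 - 14P = -7.4 + 6P gives 20P = 688, so P* = 34.4.
Substitute back: Q* = 680.6 - 14(34.4) = 199.
Total revenue = P* × Q* = 34.4 × 199 = 6845.6.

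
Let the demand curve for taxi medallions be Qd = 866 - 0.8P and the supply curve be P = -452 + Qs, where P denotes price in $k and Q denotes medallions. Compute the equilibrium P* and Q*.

P* = 230, Q* = 682

Inverting to quantity form: Qs = 452 + P.
Set Qd = Qs: 866 - 0.8P = 452 + P, so 414 = 1.8P and P* = 230.
Substitute back: Q* = 866 - 0.8(230) = 682.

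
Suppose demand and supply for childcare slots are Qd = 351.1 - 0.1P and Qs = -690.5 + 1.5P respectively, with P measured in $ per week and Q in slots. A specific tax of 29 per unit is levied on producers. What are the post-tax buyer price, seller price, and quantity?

With a tax of 29 on producers, they supply based on the net price P_s = P_b - 29, so Qs = -734 + 1.5P_b.
Set Qd = Qs: 351.1 - 0.1P_b = -734 + 1.5P_b, so 1085.1 = 1.6P_b and P_b = 678.1875.
Then P_s = 678.1875 - 29 = 649.1875 and Q = 351.1 - 0.1(678.1875) = 283.28125.

P_b = 678.1875, P_s = 649.1875, Q = 283.28125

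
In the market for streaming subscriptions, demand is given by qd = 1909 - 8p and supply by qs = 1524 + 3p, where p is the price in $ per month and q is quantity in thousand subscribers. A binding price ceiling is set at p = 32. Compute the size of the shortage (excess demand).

With p fixed at 32, quantity demanded is 1653 and quantity supplied is 1620.
Shortage = qd - qs = 1653 - 1620 = 33.

Shortage = 33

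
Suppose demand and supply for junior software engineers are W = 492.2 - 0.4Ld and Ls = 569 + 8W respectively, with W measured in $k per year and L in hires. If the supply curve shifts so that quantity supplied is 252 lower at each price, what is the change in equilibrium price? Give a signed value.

ΔW = 24

In direct form, Ld = 1230.5 - 2.5W.
Set Ld = Ls: 1230.5 - 2.5W = 569 + 8W, so 661.5 = 10.5W and W* = 63.
From the demand curve, L* = 1230.5 - 2.5(63) = 1073.
After the shift, supply is Ls = 317 + 8W.
The new intersection has 913.5 = 10.5W, i.e. W = 87, L = 1013.
ΔW = 87 - 63 = 24.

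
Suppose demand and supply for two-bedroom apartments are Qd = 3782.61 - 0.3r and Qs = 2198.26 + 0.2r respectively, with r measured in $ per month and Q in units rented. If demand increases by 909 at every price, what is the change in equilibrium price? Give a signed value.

At equilibrium Qd = Qs, so 3782.61 - 0.3r = 2198.26 + 0.2r; collecting terms, 1584.35 = 0.5r and r* = 3168.7.
Then Q* = 3782.61 - 0.3(3168.7) = 2832.
After the shift, demand is Qd = 4691.61 - 0.3r.
New equilibrium: 2493.35 = 0.5r, so r = 4986.7 and Q = 3195.6.
Δr = 4986.7 - 3168.7 = 1818.

Δr = 1818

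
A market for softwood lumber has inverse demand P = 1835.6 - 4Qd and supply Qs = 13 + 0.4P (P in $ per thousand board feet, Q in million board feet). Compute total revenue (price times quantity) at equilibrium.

Total revenue = 197156.4

Solving each curve for Q: Qd = 458.9 - 0.25P.
At equilibrium Qd = Qs, so 458.9 - 0.25P = 13 + 0.4P; collecting terms, 445.9 = 0.65P and P* = 686.
Then Q* = 458.9 - 0.25(686) = 287.4.
Total revenue = P* × Q* = 686 × 287.4 = 197156.4.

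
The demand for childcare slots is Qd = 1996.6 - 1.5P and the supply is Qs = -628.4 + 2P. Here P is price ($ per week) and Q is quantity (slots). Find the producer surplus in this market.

Producer surplus = 189921.64

The market clears where 1996.6 - 1.5P = -628.4 + 2P. Rearranging, 3.5P = 2625, hence P* = 750.
Plugging P* into demand: Q* = 1996.6 - 1.5(750) = 871.6.
Supply choke price (Qs = 0): P = 314.2. Producer surplus = ½ × (750 - 314.2) × 871.6 = 189921.64.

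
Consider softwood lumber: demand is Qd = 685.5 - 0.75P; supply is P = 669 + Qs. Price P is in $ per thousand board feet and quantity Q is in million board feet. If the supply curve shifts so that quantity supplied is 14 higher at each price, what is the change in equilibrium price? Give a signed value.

In direct form, Qs = -669 + P.
Set Qd = Qs: 685.5 - 0.75P = -669 + P, so 1354.5 = 1.75P and P* = 774.
Substitute back: Q* = 685.5 - 0.75(774) = 105.
After the shift, supply is Qs = -655 + P.
Re-solving, 1.75P = 1340.5 gives P = 766 and Q = 111.
ΔP = 766 - 774 = -8.

ΔP = -8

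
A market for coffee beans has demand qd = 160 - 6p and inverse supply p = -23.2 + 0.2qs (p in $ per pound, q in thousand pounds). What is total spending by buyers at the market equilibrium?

Solving each curve for q: qs = 116 + 5p.
At equilibrium qd = qs, so 160 - 6p = 116 + 5p; collecting terms, 44 = 11p and p* = 4.
From the demand curve, q* = 160 - 6(4) = 136.
Total spending by buyers = p* × q* = 4 × 136 = 544.

Total spending by buyers = 544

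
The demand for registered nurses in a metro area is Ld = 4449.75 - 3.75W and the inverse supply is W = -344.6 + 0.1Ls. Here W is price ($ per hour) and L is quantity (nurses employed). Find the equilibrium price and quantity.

W* = 73, L* = 4176

Solving each curve for L: Ls = 3446 + 10W.
The market clears where 4449.75 - 3.75W = 3446 + 10W. Rearranging, 13.75W = 1003.75, hence W* = 73.
Plugging W* into demand: L* = 4449.75 - 3.75(73) = 4176.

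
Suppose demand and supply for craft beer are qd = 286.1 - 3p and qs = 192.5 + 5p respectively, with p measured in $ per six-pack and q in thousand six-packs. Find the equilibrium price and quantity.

The market clears where 286.1 - 3p = 192.5 + 5p. Rearranging, 8p = 93.6, hence p* = 11.7.
From the demand curve, q* = 286.1 - 3(11.7) = 251.

p* = 11.7, q* = 251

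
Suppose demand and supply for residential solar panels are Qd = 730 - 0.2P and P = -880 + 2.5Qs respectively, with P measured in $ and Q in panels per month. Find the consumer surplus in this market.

Consumer surplus = 912040

Rewriting in direct form: Qs = 352 + 0.4P.
At equilibrium Qd = Qs, so 730 - 0.2P = 352 + 0.4P; collecting terms, 378 = 0.6P and P* = 630.
Plugging P* into demand: Q* = 730 - 0.2(630) = 604.
Demand choke price (Qd = 0): P = 730/0.2 = 3650. Consumer surplus = ½ × (3650 - 630) × 604 = 912040.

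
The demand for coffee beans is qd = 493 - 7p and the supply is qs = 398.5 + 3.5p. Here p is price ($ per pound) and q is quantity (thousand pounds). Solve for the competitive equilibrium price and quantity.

p* = 9, q* = 430

Equating demand and supply, 493 - 7p = 398.5 + 3.5p gives 10.5p = 94.5, so p* = 9.
Plugging p* into demand: q* = 493 - 7(9) = 430.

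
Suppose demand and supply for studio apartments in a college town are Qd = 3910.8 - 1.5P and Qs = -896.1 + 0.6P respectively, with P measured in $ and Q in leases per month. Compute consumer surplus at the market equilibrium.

At equilibrium Qd = Qs, so 3910.8 - 1.5P = -896.1 + 0.6P; collecting terms, 4806.9 = 2.1P and P* = 2289.
Plugging P* into demand: Q* = 3910.8 - 1.5(2289) = 477.3.
Demand choke price (Qd = 0): P = 3910.8/1.5 = 2607.2. Consumer surplus = ½ × (2607.2 - 2289) × 477.3 = 75938.43.

Consumer surplus = 75938.43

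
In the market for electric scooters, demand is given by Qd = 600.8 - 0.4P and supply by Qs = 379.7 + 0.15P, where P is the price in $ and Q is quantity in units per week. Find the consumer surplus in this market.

The market clears where 600.8 - 0.4P = 379.7 + 0.15P. Rearranging, 0.55P = 221.1, hence P* = 402.
From the demand curve, Q* = 600.8 - 0.4(402) = 440.
Demand choke price (Qd = 0): P = 600.8/0.4 = 1502. Consumer surplus = ½ × (1502 - 402) × 440 = 242000.

Consumer surplus = 242000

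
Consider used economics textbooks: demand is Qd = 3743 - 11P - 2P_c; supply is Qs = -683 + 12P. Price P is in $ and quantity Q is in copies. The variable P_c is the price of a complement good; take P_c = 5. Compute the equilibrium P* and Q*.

P* = 192, Q* = 1621

With P_c = 5, demand is Qd = 3733 - 11P.
Set Qd = Qs: 3733 - 11P = -683 + 12P, so 4416 = 23P and P* = 192.
From the demand curve, Q* = 3733 - 11(192) = 1621.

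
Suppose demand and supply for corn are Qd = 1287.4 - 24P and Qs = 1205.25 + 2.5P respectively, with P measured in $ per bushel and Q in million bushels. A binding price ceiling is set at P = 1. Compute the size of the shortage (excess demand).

Shortage = 55.65

At P = 1: Qd = 1263.4 and Qs = 1207.75.
Shortage = Qd - Qs = 1263.4 - 1207.75 = 55.65.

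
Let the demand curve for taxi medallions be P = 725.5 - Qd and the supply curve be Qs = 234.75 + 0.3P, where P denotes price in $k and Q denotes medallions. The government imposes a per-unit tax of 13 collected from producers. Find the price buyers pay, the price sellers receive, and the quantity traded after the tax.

P_b = 380.5, P_s = 367.5, Q = 345

In direct form, Qd = 725.5 - P.
With a tax of 13 on producers, they supply based on the net price P_s = P_b - 13, so Qs = 230.85 + 0.3P_b.
Equate demand and the shifted supply: 725.5 - P_b = 230.85 + 0.3P_b, giving 1.3P_b = 494.65, so P_b = 380.5.
So P_s = 367.5 and the quantity traded is Q = 725.5 - 380.5 = 345.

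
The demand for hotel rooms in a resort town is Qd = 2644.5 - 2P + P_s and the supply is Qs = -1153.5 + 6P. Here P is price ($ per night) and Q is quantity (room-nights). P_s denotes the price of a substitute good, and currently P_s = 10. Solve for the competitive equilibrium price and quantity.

P* = 476, Q* = 1702.5

With P_s = 10, demand is Qd = 2654.5 - 2P.
The market clears where 2654.5 - 2P = -1153.5 + 6P. Rearranging, 8P = 3808, hence P* = 476.
From the demand curve, Q* = 2654.5 - 2(476) = 1702.5.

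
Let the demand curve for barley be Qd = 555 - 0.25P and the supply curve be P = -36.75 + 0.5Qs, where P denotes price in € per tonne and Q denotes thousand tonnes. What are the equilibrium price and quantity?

Solving each curve for Q: Qs = 73.5 + 2P.
The market clears where 555 - 0.25P = 73.5 + 2P. Rearranging, 2.25P = 481.5, hence P* = 214.
Substitute back: Q* = 555 - 0.25(214) = 501.5.

P* = 214, Q* = 501.5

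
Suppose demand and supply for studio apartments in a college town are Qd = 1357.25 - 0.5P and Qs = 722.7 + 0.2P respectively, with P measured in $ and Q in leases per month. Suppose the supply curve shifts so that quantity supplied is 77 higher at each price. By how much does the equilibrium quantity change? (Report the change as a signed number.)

Equating demand and supply, 1357.25 - 0.5P = 722.7 + 0.2P gives 0.7P = 634.55, so P* = 906.5.
Plugging P* into demand: Q* = 1357.25 - 0.5(906.5) = 904.
After the shift, supply is Qs = 799.7 + 0.2P.
Re-solving, 0.7P = 557.55 gives P = 796.5 and Q = 959.
ΔQ = 959 - 904 = 55.

ΔQ = 55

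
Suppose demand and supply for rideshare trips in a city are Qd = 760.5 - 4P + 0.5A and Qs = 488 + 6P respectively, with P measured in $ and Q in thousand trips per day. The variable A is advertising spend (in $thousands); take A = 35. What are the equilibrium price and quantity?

P* = 29, Q* = 662

With A = 35, demand is Qd = 778 - 4P.
At equilibrium Qd = Qs, so 778 - 4P = 488 + 6P; collecting terms, 290 = 10P and P* = 29.
From the demand curve, Q* = 778 - 4(29) = 662.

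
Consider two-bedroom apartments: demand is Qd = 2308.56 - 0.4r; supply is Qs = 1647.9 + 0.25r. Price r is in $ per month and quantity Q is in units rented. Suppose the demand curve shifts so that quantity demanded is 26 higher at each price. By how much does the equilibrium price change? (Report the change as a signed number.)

Δr = 40

The market clears where 2308.56 - 0.4r = 1647.9 + 0.25r. Rearranging, 0.65r = 660.66, hence r* = 1016.4.
From the demand curve, Q* = 2308.56 - 0.4(1016.4) = 1902.
After the shift, demand is Qd = 2334.56 - 0.4r.
Re-solving, 0.65r = 686.66 gives r = 1056.4 and Q = 1912.
Δr = 1056.4 - 1016.4 = 40.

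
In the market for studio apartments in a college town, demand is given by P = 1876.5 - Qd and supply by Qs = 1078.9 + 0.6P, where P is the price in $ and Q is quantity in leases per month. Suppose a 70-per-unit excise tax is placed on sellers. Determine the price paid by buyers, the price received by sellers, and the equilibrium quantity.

Inverting to quantity form: Qd = 1876.5 - P.
The tax drives a wedge P_b - P_s = 70. Substituting P_s = P_b - 70 into supply: Qs = 1036.9 + 0.6P_b.
Set Qd = Qs: 1876.5 - P_b = 1036.9 + 0.6P_b, so 839.6 = 1.6P_b and P_b = 524.75.
Then P_s = 524.75 - 70 = 454.75 and Q = 1876.5 - 524.75 = 1351.75.

P_b = 524.75, P_s = 454.75, Q = 1351.75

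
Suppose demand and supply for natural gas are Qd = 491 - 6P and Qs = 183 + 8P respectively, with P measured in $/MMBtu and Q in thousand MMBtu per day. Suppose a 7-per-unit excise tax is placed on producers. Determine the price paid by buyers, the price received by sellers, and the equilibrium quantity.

P_b = 26, P_s = 19, Q = 335

Producers keep P_s = P_b - 7 per unit, so supply in terms of the buyer price is Qs = 127 + 8P_b.
Equate demand and the shifted supply: 491 - 6P_b = 127 + 8P_b, giving 14P_b = 364, so P_b = 26.
Then P_s = 26 - 7 = 19 and Q = 491 - 6(26) = 335.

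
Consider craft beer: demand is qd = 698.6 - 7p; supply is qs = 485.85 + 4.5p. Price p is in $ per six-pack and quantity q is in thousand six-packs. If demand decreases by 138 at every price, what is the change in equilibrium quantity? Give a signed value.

Δq = -54

Equating demand and supply, 698.6 - 7p = 485.85 + 4.5p gives 11.5p = 212.75, so p* = 18.5.
Plugging p* into demand: q* = 698.6 - 7(18.5) = 569.1.
After the shift, demand is qd = 560.6 - 7p.
New equilibrium: 74.75 = 11.5p, so p = 6.5 and q = 515.1.
Δq = 515.1 - 569.1 = -54.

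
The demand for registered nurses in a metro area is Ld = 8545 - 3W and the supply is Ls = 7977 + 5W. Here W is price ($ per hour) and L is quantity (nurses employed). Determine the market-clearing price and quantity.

The market clears where 8545 - 3W = 7977 + 5W. Rearranging, 8W = 568, hence W* = 71.
Plugging W* into demand: L* = 8545 - 3(71) = 8332.

W* = 71, L* = 8332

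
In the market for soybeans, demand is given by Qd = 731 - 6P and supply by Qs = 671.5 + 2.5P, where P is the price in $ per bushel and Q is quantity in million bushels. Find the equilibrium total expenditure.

Total expenditure = 4823

The market clears where 731 - 6P = 671.5 + 2.5P. Rearranging, 8.5P = 59.5, hence P* = 7.
Substitute back: Q* = 731 - 6(7) = 689.
Total expenditure = P* × Q* = 7 × 689 = 4823.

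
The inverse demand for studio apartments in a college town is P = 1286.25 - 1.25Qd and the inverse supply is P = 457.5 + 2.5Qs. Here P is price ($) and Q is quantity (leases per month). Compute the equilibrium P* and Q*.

P* = 1010, Q* = 221

In direct form, Qd = 1029 - 0.8P and Qs = -183 + 0.4P.
Set Qd = Qs: 1029 - 0.8P = -183 + 0.4P, so 1212 = 1.2P and P* = 1010.
From the demand curve, Q* = 1029 - 0.8(1010) = 221.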